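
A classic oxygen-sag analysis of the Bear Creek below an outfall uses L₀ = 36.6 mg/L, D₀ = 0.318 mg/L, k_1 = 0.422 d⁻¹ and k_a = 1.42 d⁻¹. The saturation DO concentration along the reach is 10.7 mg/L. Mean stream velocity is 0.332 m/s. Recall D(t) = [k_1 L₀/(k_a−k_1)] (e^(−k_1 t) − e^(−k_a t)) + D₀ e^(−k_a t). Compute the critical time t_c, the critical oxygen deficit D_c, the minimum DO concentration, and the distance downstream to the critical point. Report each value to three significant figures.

t_c ≈ 1.20 d; D_c ≈ 6.57 mg/L; min DO ≈ 4.13 mg/L; x_c ≈ 34.3 km

t_c = [1/(k_a−k_1)] ln[(k_a/k_1)(1 − D₀(k_a−k_1)/(k_1 L₀))]
= [1/(1.42−0.422)] ln[(1.42/0.422)(1 − 0.318×0.9980/(0.422×36.6))]
= (1/0.9980) ln[3.365 × 0.9795] = 1.002 × ln(3.296) = 1.002 × 1.193 = 1.195 d.
D_c = (k_1/k_a) L₀ e^(−k_1 t_c) = (0.422/1.42) × 36.6 × e^(−0.422×1.195) = 0.2972 × 36.6 × 0.6039 = 6.569 mg/L.
Minimum DO = C_s − D_c = 10.7 − 6.569 = 4.131 mg/L.
x_c = v t_c = 0.332 m/s × 1.195 d × 86400 s/d = 34280 m ≈ 34.3 km.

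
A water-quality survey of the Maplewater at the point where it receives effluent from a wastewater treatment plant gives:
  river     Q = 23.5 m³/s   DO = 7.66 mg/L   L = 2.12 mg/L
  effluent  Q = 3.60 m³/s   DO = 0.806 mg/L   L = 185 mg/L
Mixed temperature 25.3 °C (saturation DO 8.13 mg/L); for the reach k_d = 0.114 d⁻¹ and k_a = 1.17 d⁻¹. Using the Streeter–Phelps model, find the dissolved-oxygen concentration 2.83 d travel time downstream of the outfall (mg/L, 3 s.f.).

Mixed DO = (23.5×7.66 + 3.60×0.806)/(23.5+3.60) = 182.9/27.10 = 6.750 mg/L.
Mixed L₀ = (23.5×2.12 + 3.60×185)/(27.10) = 715.8/27.10 = 26.41 mg/L.
Initial deficit D₀ = C_s − DO₀ = 8.13 − 6.750 = 1.380 mg/L.
D(2.83) = [0.114×26.41/(1.17−0.114)](e^(−0.114×2.83) − e^(−1.17×2.83)) + 1.380 e^(−1.17×2.83)
= 2.852 × (0.7242 − 0.03648) + 1.380 × 0.03648 = 2.012 mg/L.
DO = 8.13 − 2.012 = 6.118 mg/L.

DO ≈ 6.12 mg/L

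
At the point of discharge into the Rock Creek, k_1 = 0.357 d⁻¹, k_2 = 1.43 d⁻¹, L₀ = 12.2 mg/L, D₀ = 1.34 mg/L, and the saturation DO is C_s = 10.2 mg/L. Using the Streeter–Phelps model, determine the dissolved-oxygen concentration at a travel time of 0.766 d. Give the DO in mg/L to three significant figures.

k_1 L₀/(k_2−k_1) = 0.357×12.2/(1.43−0.357) = 4.355/1.073 = 4.059 mg/L.
e^(−k_1 t) = e^(−0.357×0.7660) = 0.7607; e^(−k_2 t) = e^(−1.43×0.7660) = 0.3344.
D = 4.059 × (0.7607 − 0.3344) + 1.34 × 0.3344 = 1.731 + 0.4481 = 2.179 mg/L.
DO = C_s − D = 10.2 − 2.179 = 8.021 mg/L.

DO ≈ 8.02 mg/L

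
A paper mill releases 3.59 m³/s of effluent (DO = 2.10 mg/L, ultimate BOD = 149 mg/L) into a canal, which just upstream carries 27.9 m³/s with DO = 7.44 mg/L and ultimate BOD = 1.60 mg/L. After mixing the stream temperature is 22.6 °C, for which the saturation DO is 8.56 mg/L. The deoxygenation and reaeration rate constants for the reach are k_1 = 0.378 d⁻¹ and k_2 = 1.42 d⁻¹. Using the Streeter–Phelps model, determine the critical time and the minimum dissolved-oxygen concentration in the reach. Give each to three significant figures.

Mixed DO = (27.9×7.44 + 3.59×2.10)/(27.9+3.59) = 215.1/31.49 = 6.831 mg/L.
Mixed L₀ = (27.9×1.60 + 3.59×149)/(31.49) = 579.5/31.49 = 18.40 mg/L.
Initial deficit D₀ = C_s − DO₀ = 8.56 − 6.831 = 1.729 mg/L.
t_c = (1/1.042) ln[(1.42/0.378)(1 − 1.729×1.042/(0.378×18.40))] = 0.9597 × ln(2.784) = 0.9826 d.
D_c = (0.378/1.42) × 18.40 × e^(−0.378×0.9826) = 0.2662 × 18.40 × 0.6898 = 3.379 mg/L.
Minimum DO = 8.56 − 3.379 = 5.181 mg/L.

t_c ≈ 0.983 d; minimum DO ≈ 5.18 mg/L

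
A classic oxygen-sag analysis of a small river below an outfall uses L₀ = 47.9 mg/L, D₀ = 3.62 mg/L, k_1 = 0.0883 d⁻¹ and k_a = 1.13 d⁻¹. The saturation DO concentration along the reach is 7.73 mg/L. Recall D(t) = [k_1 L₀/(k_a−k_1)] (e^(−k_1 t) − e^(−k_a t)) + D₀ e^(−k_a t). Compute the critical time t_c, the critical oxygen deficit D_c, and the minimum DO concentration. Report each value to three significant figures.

t_c ≈ 0.314 d; D_c ≈ 3.64 mg/L; min DO ≈ 4.09 mg/L

At the critical point dD/dt = 0, so k_1 L₀ e^(−k_1 t) = k_a D. Substituting D(t) from the Streeter–Phelps equation and solving for t gives
t_c = ln[(k_a/k_1)(1 − D₀(k_a−k_1)/(k_1 L₀))] / (k_a−k_1).
Here k_a−k_1 = 1.042 d⁻¹ and 1 − D₀(k_a−k_1)/(k_1 L₀) = 1 − 3.62×1.042/(0.0883×47.9) = 0.1084, so
t_c = ln(12.80 × 0.1084) / 1.042 = 0.3276 / 1.042 = 0.3145 d.
D_c = (k_1/k_a) L₀ e^(−k_1 t_c) = (0.0883/1.13) × 47.9 × e^(−0.0883×0.3145) = 0.07814 × 47.9 × 0.9726 = 3.640 mg/L.
Minimum DO = C_s − D_c = 7.73 − 3.640 = 4.090 mg/L.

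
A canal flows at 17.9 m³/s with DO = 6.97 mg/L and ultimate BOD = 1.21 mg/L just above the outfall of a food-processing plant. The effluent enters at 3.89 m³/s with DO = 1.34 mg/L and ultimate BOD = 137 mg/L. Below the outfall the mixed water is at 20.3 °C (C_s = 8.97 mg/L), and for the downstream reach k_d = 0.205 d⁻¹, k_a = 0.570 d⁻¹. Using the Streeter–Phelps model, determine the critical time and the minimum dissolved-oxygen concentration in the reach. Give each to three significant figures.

t_c ≈ 2.16 d; minimum DO ≈ 3.09 mg/L

Mixed DO = (17.9×6.97 + 3.89×1.34)/(17.9+3.89) = 130.0/21.79 = 5.965 mg/L.
Mixed L₀ = (17.9×1.21 + 3.89×137)/(21.79) = 554.6/21.79 = 25.45 mg/L.
Initial deficit D₀ = C_s − DO₀ = 8.97 − 5.965 = 3.005 mg/L.
t_c = (1/0.3650) ln[(0.570/0.205)(1 − 3.005×0.3650/(0.205×25.45))] = 2.740 × ln(2.196) = 2.155 d.
D_c = (0.205/0.570) × 25.45 × e^(−0.205×2.155) = 0.3596 × 25.45 × 0.6429 = 5.885 mg/L.
Minimum DO = 8.97 − 5.885 = 3.085 mg/L.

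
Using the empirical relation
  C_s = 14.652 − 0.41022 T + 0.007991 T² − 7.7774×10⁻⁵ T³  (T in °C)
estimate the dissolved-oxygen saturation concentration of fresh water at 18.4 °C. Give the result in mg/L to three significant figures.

C_s ≈ 9.32 mg/L

C_s = 14.652 − 0.41022×18.4 + 0.007991×18.4² − 7.7774×10⁻⁵×18.4³ = 9.325 mg/L.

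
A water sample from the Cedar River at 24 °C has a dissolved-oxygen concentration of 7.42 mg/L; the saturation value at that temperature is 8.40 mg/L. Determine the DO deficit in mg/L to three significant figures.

D = C_s − C = 8.40 − 7.42 = 0.980 mg/L.

D ≈ 0.980 mg/L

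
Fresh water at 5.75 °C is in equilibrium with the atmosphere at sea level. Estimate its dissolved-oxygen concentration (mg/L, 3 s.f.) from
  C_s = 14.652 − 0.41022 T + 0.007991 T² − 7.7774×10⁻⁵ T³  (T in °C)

C_s ≈ 12.5 mg/L

C_s = 14.652 − 0.41022×5.75 + 0.007991×5.75² − 7.7774×10⁻⁵×5.75³ = 12.54 mg/L.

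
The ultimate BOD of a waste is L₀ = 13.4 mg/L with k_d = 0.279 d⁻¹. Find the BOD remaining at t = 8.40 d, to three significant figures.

L_t = L₀ e^(−k_d t) = 13.4 × e^(−0.279×8.40) = 13.4 × 0.09598 = 1.286 mg/L.

L ≈ 1.29 mg/L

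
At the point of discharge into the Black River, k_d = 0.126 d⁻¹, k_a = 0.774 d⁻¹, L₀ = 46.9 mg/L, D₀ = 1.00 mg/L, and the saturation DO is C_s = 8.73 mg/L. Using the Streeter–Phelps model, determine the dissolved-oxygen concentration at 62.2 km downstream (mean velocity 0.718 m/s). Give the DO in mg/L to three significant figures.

Travel time t = x/v = 62.2 km / (0.718 m/s) = 62200 m / 0.718 m/s = 86630 s = 1.003 d.
k_d L₀/(k_a−k_d) = 0.126×46.9/(0.774−0.126) = 5.909/0.6480 = 9.119 mg/L.
e^(−k_d t) = e^(−0.126×1.003) = 0.8813; e^(−k_a t) = e^(−0.774×1.003) = 0.4602.
D = 9.119 × (0.8813 − 0.4602) + 1.00 × 0.4602 = 3.840 + 0.4602 = 4.300 mg/L.
DO = C_s − D = 8.73 − 4.300 = 4.430 mg/L.

DO ≈ 4.43 mg/L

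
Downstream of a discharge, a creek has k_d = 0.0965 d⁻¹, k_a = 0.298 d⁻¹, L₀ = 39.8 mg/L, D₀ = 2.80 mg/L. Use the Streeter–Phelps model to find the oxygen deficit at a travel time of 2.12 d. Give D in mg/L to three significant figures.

k_d L₀/(k_a−k_d) = 0.0965×39.8/(0.298−0.0965) = 3.841/0.2015 = 19.06 mg/L.
e^(−k_d t) = e^(−0.0965×2.120) = 0.8150; e^(−k_a t) = e^(−0.298×2.120) = 0.5317.
D = 19.06 × (0.8150 − 0.5317) + 2.80 × 0.5317 = 5.401 + 1.489 = 6.889 mg/L.

D ≈ 6.89 mg/L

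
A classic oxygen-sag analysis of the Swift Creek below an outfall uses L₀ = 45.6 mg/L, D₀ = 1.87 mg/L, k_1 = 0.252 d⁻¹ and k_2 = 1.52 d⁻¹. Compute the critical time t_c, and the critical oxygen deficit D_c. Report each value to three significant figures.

t_c ≈ 1.23 d; D_c ≈ 5.54 mg/L

t_c = [1/(k_2−k_1)] ln[(k_2/k_1)(1 − D₀(k_2−k_1)/(k_1 L₀))]
= [1/(1.52−0.252)] ln[(1.52/0.252)(1 − 1.87×1.268/(0.252×45.6))]
= (1/1.268) ln[6.032 × 0.7937] = 0.7886 × ln(4.787) = 0.7886 × 1.566 = 1.235 d.
L(t_c) = L₀ e^(−k_1 t_c) = 45.6 × 0.7326 = 33.40 mg/L, and at the critical point k_2 D_c = k_1 L, so D_c = (0.252/1.52) × 33.40 = 5.538 mg/L.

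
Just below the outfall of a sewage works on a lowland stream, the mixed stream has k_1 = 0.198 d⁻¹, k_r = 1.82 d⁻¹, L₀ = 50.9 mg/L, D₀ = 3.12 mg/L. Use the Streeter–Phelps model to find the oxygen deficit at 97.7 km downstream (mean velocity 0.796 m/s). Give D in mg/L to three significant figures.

D ≈ 4.46 mg/L

Travel time t = x/v = 97.7 km / (0.796 m/s) = 97700 m / 0.796 m/s = 122700 s = 1.421 d.
k_1 L₀/(k_r−k_1) = 0.198×50.9/(1.82−0.198) = 10.08/1.622 = 6.213 mg/L.
e^(−k_1 t) = e^(−0.198×1.421) = 0.7548; e^(−k_r t) = e^(−1.82×1.421) = 0.07536.
D = 6.213 × (0.7548 − 0.07536) + 3.12 × 0.07536 = 4.222 + 0.2351 = 4.457 mg/L.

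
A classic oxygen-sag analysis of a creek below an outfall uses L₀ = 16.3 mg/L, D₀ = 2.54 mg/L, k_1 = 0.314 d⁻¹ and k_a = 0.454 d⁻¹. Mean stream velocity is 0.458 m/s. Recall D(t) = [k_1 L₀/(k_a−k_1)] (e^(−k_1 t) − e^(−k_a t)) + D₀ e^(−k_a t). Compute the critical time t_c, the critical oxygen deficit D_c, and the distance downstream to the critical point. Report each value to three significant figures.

t_c = [1/(k_a−k_1)] ln[(k_a/k_1)(1 − D₀(k_a−k_1)/(k_1 L₀))]
= [1/(0.454−0.314)] ln[(0.454/0.314)(1 − 2.54×0.1400/(0.314×16.3))]
= (1/0.1400) ln[1.446 × 0.9305] = 7.143 × ln(1.345) = 7.143 × 0.2967 = 2.119 d.
L(t_c) = L₀ e^(−k_1 t_c) = 16.3 × 0.5140 = 8.379 mg/L, and at the critical point k_a D_c = k_1 L, so D_c = (0.314/0.454) × 8.379 = 5.795 mg/L.
x_c = v t_c = 0.458 m/s × 2.119 d × 86400 s/d = 83860 m ≈ 83.9 km.

t_c ≈ 2.12 d; D_c ≈ 5.80 mg/L; x_c ≈ 83.9 km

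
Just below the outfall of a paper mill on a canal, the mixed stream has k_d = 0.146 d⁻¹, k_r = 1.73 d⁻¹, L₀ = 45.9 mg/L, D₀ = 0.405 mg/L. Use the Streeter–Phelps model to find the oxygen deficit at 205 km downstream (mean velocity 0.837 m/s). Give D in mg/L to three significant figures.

D ≈ 2.77 mg/L

Travel time t = x/v = 205 km / (0.837 m/s) = 205000 m / 0.837 m/s = 244900 s = 2.835 d.
k_d L₀/(k_r−k_d) = 0.146×45.9/(1.73−0.146) = 6.701/1.584 = 4.231 mg/L.
e^(−k_d t) = e^(−0.146×2.835) = 0.6611; e^(−k_r t) = e^(−1.73×2.835) = 0.007416.
D = 4.231 × (0.6611 − 0.007416) + 0.405 × 0.007416 = 2.765 + 0.003003 = 2.768 mg/L.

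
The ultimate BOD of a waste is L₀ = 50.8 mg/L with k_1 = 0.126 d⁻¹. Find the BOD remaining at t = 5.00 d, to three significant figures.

L_t = L₀ e^(−k_1 t) = 50.8 × e^(−0.126×5.00) = 50.8 × 0.5326 = 27.06 mg/L.

L ≈ 27.1 mg/L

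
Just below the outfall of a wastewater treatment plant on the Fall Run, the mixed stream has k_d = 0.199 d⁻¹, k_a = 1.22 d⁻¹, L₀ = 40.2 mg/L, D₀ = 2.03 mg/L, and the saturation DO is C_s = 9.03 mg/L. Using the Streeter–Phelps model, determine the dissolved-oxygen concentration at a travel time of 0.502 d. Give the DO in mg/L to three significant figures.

DO ≈ 5.09 mg/L

k_d L₀/(k_a−k_d) = 0.199×40.2/(1.22−0.199) = 8.000/1.021 = 7.835 mg/L.
e^(−k_d t) = e^(−0.199×0.5020) = 0.9049; e^(−k_a t) = e^(−1.22×0.5020) = 0.5420.
D = 7.835 × (0.9049 − 0.5420) + 2.03 × 0.5420 = 2.843 + 1.100 = 3.944 mg/L.
DO = C_s − D = 9.03 − 3.944 = 5.086 mg/L.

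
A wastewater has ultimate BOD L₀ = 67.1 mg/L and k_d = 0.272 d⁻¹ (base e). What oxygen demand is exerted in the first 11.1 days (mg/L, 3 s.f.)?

y_t = L₀(1 − e^(−k_d t)) = 67.1 × (1 − e^(−0.272×11.1))
= 67.1 × (1 − 0.04884) = 67.1 × 0.9512 = 63.82 mg/L.

y ≈ 63.8 mg/L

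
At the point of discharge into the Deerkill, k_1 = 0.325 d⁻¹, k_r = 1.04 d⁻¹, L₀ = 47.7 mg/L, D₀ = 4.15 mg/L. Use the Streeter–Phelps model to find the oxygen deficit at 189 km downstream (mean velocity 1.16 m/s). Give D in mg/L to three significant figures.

D ≈ 9.28 mg/L

Travel time t = x/v = 189 km / (1.16 m/s) = 189000 m / 1.16 m/s = 162900 s = 1.886 d.
k_1 L₀/(k_r−k_1) = 0.325×47.7/(1.04−0.325) = 15.50/0.7150 = 21.68 mg/L.
e^(−k_1 t) = e^(−0.325×1.886) = 0.5418; e^(−k_r t) = e^(−1.04×1.886) = 0.1407.
D = 21.68 × (0.5418 − 0.1407) + 4.15 × 0.1407 = 8.697 + 0.5839 = 9.280 mg/L.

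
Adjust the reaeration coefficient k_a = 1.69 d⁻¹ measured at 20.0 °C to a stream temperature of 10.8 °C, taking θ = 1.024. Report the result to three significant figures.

k_a ≈ 1.36 d⁻¹

k_a(T₂) = k_a(T₁) · θ^(T₂−T₁) = 1.69 × 1.024^(10.8−20.0)
= 1.69 × 1.024^-9.20 = 1.69 × 0.8040 = 1.359 d⁻¹.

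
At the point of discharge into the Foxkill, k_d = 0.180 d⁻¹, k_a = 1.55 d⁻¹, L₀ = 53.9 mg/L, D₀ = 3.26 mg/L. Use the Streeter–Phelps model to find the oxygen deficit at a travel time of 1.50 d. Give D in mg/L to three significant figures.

D ≈ 5.03 mg/L

k_d L₀/(k_a−k_d) = 0.180×53.9/(1.55−0.180) = 9.702/1.370 = 7.082 mg/L.
e^(−k_d t) = e^(−0.180×1.500) = 0.7634; e^(−k_a t) = e^(−1.55×1.500) = 0.09778.
D = 7.082 × (0.7634 − 0.09778) + 3.26 × 0.09778 = 4.714 + 0.3188 = 5.032 mg/L.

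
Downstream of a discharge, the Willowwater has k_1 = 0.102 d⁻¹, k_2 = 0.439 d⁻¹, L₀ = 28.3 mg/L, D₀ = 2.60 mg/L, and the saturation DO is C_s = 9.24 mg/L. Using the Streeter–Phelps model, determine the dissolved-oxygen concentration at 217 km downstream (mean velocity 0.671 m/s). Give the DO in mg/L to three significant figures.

Travel time t = x/v = 217 km / (0.671 m/s) = 217000 m / 0.671 m/s = 323400 s = 3.743 d.
k_1 L₀/(k_2−k_1) = 0.102×28.3/(0.439−0.102) = 2.887/0.3370 = 8.566 mg/L.
e^(−k_1 t) = e^(−0.102×3.743) = 0.6826; e^(−k_2 t) = e^(−0.439×3.743) = 0.1934.
D = 8.566 × (0.6826 − 0.1934) + 2.60 × 0.1934 = 4.191 + 0.5027 = 4.694 mg/L.
DO = C_s − D = 9.24 − 4.694 = 4.546 mg/L.

DO ≈ 4.55 mg/L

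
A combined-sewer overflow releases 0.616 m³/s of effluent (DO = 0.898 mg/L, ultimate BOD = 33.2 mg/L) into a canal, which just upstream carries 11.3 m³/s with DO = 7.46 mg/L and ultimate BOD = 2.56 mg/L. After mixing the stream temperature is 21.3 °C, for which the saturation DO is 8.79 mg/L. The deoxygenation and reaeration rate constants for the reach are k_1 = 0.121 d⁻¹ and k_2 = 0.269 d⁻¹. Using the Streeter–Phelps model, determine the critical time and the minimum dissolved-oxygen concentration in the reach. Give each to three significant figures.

t_c ≈ 0.813 d; minimum DO ≈ 7.10 mg/L

Mixed DO = (11.3×7.46 + 0.616×0.898)/(11.3+0.616) = 84.85/11.92 = 7.121 mg/L.
Mixed L₀ = (11.3×2.56 + 0.616×33.2)/(11.92) = 49.38/11.92 = 4.144 mg/L.
Initial deficit D₀ = C_s − DO₀ = 8.79 − 7.121 = 1.669 mg/L.
t_c = (1/0.1480) ln[(0.269/0.121)(1 − 1.669×0.1480/(0.121×4.144))] = 6.757 × ln(1.128) = 0.8127 d.
D_c = (0.121/0.269) × 4.144 × e^(−0.121×0.8127) = 0.4498 × 4.144 × 0.9063 = 1.689 mg/L.
Minimum DO = 8.79 − 1.689 = 7.101 mg/L.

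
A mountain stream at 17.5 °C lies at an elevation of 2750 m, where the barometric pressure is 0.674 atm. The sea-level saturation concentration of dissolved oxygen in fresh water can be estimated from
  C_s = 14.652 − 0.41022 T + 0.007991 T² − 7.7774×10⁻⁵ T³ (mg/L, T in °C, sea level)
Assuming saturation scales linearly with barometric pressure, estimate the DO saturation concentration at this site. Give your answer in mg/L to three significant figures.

At sea level: C_s = 14.652 − 0.41022×17.5 + 0.007991×17.5² − 7.7774×10⁻⁵×17.5³ = 9.504 mg/L.
Pressure correction: C_s' = 9.504 × 0.674 = 6.405 mg/L.

C_s ≈ 6.41 mg/L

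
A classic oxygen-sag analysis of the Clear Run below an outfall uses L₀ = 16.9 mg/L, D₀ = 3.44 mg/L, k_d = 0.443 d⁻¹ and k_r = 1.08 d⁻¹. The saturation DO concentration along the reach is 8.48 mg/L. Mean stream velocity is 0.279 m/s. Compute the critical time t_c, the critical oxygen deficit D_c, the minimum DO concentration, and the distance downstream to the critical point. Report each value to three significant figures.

With k_r/k_d = 2.438 and 1 − D₀(k_r−k_d)/(k_d L₀) = 0.7073,
t_c = ln(2.438 × 0.7073) / (1.08 − 0.443) = ln(1.724) / 0.6370 = 0.5449/0.6370 = 0.8554 d.
L(t_c) = L₀ e^(−k_d t_c) = 16.9 × 0.6846 = 11.57 mg/L, and at the critical point k_r D_c = k_d L, so D_c = (0.443/1.08) × 11.57 = 4.746 mg/L.
Minimum DO = C_s − D_c = 8.48 − 4.746 = 3.734 mg/L.
x_c = v t_c = 0.279 m/s × 0.8554 d × 86400 s/d = 20620 m ≈ 20.6 km.

t_c ≈ 0.855 d; D_c ≈ 4.75 mg/L; min DO ≈ 3.73 mg/L; x_c ≈ 20.6 km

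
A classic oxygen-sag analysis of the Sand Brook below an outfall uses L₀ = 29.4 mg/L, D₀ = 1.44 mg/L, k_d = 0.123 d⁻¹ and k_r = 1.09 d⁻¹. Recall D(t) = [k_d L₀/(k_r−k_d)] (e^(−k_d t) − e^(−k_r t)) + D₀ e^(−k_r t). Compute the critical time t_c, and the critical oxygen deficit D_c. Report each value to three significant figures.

t_c ≈ 1.75 d; D_c ≈ 2.67 mg/L

With k_r/k_d = 8.862 and 1 − D₀(k_r−k_d)/(k_d L₀) = 0.6149,
t_c = ln(8.862 × 0.6149) / (1.09 − 0.123) = ln(5.449) / 0.9670 = 1.696/0.9670 = 1.753 d.
L(t_c) = L₀ e^(−k_d t_c) = 29.4 × 0.8060 = 23.70 mg/L, and at the critical point k_r D_c = k_d L, so D_c = (0.123/1.09) × 23.70 = 2.674 mg/L.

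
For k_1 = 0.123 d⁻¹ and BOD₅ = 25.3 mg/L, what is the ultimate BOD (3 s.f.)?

L₀ ≈ 55.1 mg/L

BOD₅ = L₀(1 − e^(−5k_1)) ⇒ L₀ = BOD₅ / (1 − e^(−5×0.123))
= 25.3 / (1 − 0.5406) = 25.3 / 0.4594 = 55.08 mg/L.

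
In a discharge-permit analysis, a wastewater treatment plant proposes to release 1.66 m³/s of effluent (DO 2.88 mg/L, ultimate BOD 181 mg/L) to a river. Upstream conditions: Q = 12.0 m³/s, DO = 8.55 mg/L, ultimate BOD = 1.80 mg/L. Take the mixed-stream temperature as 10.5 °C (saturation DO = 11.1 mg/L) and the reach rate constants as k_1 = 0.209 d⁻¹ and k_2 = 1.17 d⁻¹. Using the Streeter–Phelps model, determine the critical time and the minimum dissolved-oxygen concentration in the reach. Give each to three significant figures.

t_c ≈ 0.753 d; minimum DO ≈ 7.50 mg/L

Mixed DO = (12.0×8.55 + 1.66×2.88)/(12.0+1.66) = 107.4/13.66 = 7.861 mg/L.
Mixed L₀ = (12.0×1.80 + 1.66×181)/(13.66) = 322.1/13.66 = 23.58 mg/L.
Initial deficit D₀ = C_s − DO₀ = 11.1 − 7.861 = 3.239 mg/L.
t_c = (1/0.9610) ln[(1.17/0.209)(1 − 3.239×0.9610/(0.209×23.58))] = 1.041 × ln(2.062) = 0.7529 d.
D_c = (0.209/1.17) × 23.58 × e^(−0.209×0.7529) = 0.1786 × 23.58 × 0.8544 = 3.598 mg/L.
Minimum DO = 11.1 − 3.598 = 7.502 mg/L.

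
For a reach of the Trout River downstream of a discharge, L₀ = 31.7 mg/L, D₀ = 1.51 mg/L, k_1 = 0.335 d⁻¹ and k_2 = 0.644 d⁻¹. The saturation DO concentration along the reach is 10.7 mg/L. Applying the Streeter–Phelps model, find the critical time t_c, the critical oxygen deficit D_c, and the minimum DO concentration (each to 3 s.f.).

t_c ≈ 1.97 d; D_c ≈ 8.52 mg/L; min DO ≈ 2.18 mg/L

t_c = [1/(k_2−k_1)] ln[(k_2/k_1)(1 − D₀(k_2−k_1)/(k_1 L₀))]
= [1/(0.644−0.335)] ln[(0.644/0.335)(1 − 1.51×0.3090/(0.335×31.7))]
= (1/0.3090) ln[1.922 × 0.9561] = 3.236 × ln(1.838) = 3.236 × 0.6086 = 1.970 d.
D_c = (k_1/k_2) L₀ e^(−k_1 t_c) = (0.335/0.644) × 31.7 × e^(−0.335×1.970) = 0.5202 × 31.7 × 0.5169 = 8.524 mg/L.
Minimum DO = C_s − D_c = 10.7 − 8.524 = 2.176 mg/L.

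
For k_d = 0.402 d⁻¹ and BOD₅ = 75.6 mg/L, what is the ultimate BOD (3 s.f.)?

BOD₅ = L₀(1 − e^(−5k_d)) ⇒ L₀ = BOD₅ / (1 − e^(−5×0.402))
= 75.6 / (1 − 0.1340) = 75.6 / 0.8660 = 87.30 mg/L.

L₀ ≈ 87.3 mg/L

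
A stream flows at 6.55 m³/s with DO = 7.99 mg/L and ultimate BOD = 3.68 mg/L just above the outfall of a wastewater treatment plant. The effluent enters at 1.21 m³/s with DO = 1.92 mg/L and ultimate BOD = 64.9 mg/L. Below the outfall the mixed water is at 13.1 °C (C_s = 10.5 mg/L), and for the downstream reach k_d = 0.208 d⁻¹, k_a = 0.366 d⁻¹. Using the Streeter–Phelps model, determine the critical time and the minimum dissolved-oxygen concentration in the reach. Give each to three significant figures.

Mixed DO = (6.55×7.99 + 1.21×1.92)/(6.55+1.21) = 54.66/7.760 = 7.044 mg/L.
Mixed L₀ = (6.55×3.68 + 1.21×64.9)/(7.760) = 102.6/7.760 = 13.23 mg/L.
Initial deficit D₀ = C_s − DO₀ = 10.5 − 7.044 = 3.456 mg/L.
t_c = (1/0.1580) ln[(0.366/0.208)(1 − 3.456×0.1580/(0.208×13.23))] = 6.329 × ln(1.410) = 2.176 d.
D_c = (0.208/0.366) × 13.23 × e^(−0.208×2.176) = 0.5683 × 13.23 × 0.6360 = 4.780 mg/L.
Minimum DO = 10.5 − 4.780 = 5.720 mg/L.

t_c ≈ 2.18 d; minimum DO ≈ 5.72 mg/L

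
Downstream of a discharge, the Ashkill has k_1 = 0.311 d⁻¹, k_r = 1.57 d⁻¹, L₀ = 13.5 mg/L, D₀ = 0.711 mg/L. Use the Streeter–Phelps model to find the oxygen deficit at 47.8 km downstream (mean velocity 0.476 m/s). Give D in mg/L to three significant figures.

D ≈ 1.90 mg/L

Travel time t = x/v = 47.8 km / (0.476 m/s) = 47800 m / 0.476 m/s = 100400 s = 1.162 d.
k_1 L₀/(k_r−k_1) = 0.311×13.5/(1.57−0.311) = 4.199/1.259 = 3.335 mg/L.
e^(−k_1 t) = e^(−0.311×1.162) = 0.6967; e^(−k_r t) = e^(−1.57×1.162) = 0.1613.
D = 3.335 × (0.6967 − 0.1613) + 0.711 × 0.1613 = 1.785 + 0.1147 = 1.900 mg/L.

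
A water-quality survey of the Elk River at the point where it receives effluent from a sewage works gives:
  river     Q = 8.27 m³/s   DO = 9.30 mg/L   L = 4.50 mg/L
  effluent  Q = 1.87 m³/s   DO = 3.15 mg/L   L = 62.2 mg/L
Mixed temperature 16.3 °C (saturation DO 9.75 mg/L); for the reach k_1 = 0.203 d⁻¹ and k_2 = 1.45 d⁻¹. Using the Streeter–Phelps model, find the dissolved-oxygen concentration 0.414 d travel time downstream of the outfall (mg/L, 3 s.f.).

Mixed DO = (8.27×9.30 + 1.87×3.15)/(8.27+1.87) = 82.80/10.14 = 8.166 mg/L.
Mixed L₀ = (8.27×4.50 + 1.87×62.2)/(10.14) = 153.5/10.14 = 15.14 mg/L.
Initial deficit D₀ = C_s − DO₀ = 9.75 − 8.166 = 1.584 mg/L.
D(0.414) = [0.203×15.14/(1.45−0.203)](e^(−0.203×0.414) − e^(−1.45×0.414)) + 1.584 e^(−1.45×0.414)
= 2.465 × (0.9194 − 0.5486) + 1.584 × 0.5486 = 1.783 mg/L.
DO = 9.75 − 1.783 = 7.967 mg/L.

DO ≈ 7.97 mg/L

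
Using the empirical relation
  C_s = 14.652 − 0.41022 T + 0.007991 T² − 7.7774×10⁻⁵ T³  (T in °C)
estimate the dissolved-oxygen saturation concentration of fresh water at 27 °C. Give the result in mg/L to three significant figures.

C_s = 14.652 − 0.41022×27 + 0.007991×27² − 7.7774×10⁻⁵×27³ = 7.871 mg/L.

C_s ≈ 7.87 mg/L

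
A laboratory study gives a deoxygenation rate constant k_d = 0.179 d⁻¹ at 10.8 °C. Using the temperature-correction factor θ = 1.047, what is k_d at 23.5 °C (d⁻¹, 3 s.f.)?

k_d(T₂) = k_d(T₁) · θ^(T₂−T₁) = 0.179 × 1.047^(23.5−10.8)
= 0.179 × 1.047^12.7 = 0.179 × 1.792 = 0.3208 d⁻¹.

k_d ≈ 0.321 d⁻¹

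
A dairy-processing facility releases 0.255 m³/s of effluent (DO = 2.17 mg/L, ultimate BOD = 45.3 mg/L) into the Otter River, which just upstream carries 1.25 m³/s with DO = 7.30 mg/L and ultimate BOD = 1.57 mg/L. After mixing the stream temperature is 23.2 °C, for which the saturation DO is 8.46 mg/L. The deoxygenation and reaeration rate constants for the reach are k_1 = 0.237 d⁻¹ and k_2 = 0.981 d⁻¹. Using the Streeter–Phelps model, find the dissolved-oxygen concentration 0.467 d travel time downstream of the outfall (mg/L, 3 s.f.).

DO ≈ 6.43 mg/L

Mixed DO = (1.25×7.30 + 0.255×2.17)/(1.25+0.255) = 9.678/1.505 = 6.431 mg/L.
Mixed L₀ = (1.25×1.57 + 0.255×45.3)/(1.505) = 13.51/1.505 = 8.979 mg/L.
Initial deficit D₀ = C_s − DO₀ = 8.46 − 6.431 = 2.029 mg/L.
D(0.467) = [0.237×8.979/(0.981−0.237)](e^(−0.237×0.467) − e^(−0.981×0.467)) + 2.029 e^(−0.981×0.467)
= 2.860 × (0.8952 − 0.6325) + 2.029 × 0.6325 = 2.035 mg/L.
DO = 8.46 − 2.035 = 6.425 mg/L.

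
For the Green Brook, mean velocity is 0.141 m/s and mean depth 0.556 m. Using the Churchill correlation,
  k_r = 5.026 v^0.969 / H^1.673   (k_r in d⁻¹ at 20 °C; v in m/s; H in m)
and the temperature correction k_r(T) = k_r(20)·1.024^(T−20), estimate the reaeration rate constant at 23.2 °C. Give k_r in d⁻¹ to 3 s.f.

k_r ≈ 2.17 d⁻¹

k_r(20) = 5.026 × 0.141^0.969 / 0.556^1.673 = 5.026 × 0.1498 / 0.3746 = 2.011 d⁻¹.
k_r(23.2) = 2.011 × 1.024^(23.2−20) = 2.011 × 1.079 = 2.169 d⁻¹.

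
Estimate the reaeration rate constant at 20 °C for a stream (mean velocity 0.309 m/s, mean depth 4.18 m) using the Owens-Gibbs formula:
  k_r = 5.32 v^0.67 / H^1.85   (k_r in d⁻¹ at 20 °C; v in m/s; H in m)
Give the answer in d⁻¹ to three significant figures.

k_r ≈ 0.172 d⁻¹

k_r = 5.32 × 0.309^0.67 / 4.18^1.85 = 5.32 × 0.4553 / 14.10 = 0.1718 d⁻¹.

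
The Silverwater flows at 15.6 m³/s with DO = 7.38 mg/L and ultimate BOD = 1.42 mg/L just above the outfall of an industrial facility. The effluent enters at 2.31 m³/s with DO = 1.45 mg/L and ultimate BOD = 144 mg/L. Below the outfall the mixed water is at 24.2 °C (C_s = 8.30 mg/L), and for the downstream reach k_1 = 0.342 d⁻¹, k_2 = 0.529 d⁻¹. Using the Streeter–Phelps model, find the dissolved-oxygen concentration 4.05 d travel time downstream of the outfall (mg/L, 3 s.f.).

DO ≈ 3.29 mg/L

Mixed DO = (15.6×7.38 + 2.31×1.45)/(15.6+2.31) = 118.5/17.91 = 6.615 mg/L.
Mixed L₀ = (15.6×1.42 + 2.31×144)/(17.91) = 354.8/17.91 = 19.81 mg/L.
Initial deficit D₀ = C_s − DO₀ = 8.30 − 6.615 = 1.685 mg/L.
D(4.05) = [0.342×19.81/(0.529−0.342)](e^(−0.342×4.05) − e^(−0.529×4.05)) + 1.685 e^(−0.529×4.05)
= 36.23 × (0.2503 − 0.1174) + 1.685 × 0.1174 = 5.014 mg/L.
DO = 8.30 − 5.014 = 3.286 mg/L.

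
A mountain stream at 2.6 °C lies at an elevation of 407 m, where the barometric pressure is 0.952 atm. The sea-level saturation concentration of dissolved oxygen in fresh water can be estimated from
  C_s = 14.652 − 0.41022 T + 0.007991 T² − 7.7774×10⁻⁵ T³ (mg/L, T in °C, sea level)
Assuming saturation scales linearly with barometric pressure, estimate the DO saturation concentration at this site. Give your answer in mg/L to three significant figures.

At sea level: C_s = 14.652 − 0.41022×2.6 + 0.007991×2.6² − 7.7774×10⁻⁵×2.6³ = 13.64 mg/L.
Pressure correction: C_s' = 13.64 × 0.952 = 12.98 mg/L.

C_s ≈ 13.0 mg/L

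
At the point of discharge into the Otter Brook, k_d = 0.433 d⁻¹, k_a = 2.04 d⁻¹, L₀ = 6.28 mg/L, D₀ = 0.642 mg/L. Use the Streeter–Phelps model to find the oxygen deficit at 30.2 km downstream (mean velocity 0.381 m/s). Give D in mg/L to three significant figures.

D ≈ 0.976 mg/L

Travel time t = x/v = 30.2 km / (0.381 m/s) = 30200 m / 0.381 m/s = 79270 s = 0.9174 d.
k_d L₀/(k_a−k_d) = 0.433×6.28/(2.04−0.433) = 2.719/1.607 = 1.692 mg/L.
e^(−k_d t) = e^(−0.433×0.9174) = 0.6722; e^(−k_a t) = e^(−2.04×0.9174) = 0.1539.
D = 1.692 × (0.6722 − 0.1539) + 0.642 × 0.1539 = 0.8770 + 0.09880 = 0.9758 mg/L.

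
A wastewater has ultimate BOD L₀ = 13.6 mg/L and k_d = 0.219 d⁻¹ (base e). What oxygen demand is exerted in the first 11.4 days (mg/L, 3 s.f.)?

y ≈ 12.5 mg/L

y_t = L₀(1 − e^(−k_d t)) = 13.6 × (1 − e^(−0.219×11.4))
= 13.6 × (1 − 0.08236) = 13.6 × 0.9176 = 12.48 mg/L.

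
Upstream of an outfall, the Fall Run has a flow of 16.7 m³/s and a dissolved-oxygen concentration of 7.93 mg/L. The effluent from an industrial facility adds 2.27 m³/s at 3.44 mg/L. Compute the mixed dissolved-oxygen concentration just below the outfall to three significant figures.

Flow-weighted mixing: C = (Q_r C_r + Q_w C_w)/(Q_r + Q_w)
= (16.7×7.93 + 2.27×3.44)/(16.7 + 2.27) = 140.2/18.97 = 7.393 mg/L.

7.39 mg/L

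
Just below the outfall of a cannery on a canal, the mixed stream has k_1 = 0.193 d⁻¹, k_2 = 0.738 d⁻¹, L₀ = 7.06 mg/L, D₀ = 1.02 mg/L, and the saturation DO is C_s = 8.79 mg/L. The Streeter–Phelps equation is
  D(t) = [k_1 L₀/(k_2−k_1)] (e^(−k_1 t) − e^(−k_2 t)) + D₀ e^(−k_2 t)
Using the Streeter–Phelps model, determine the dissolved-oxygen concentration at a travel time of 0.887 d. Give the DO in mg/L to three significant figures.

k_1 L₀/(k_2−k_1) = 0.193×7.06/(0.738−0.193) = 1.363/0.5450 = 2.500 mg/L.
e^(−k_1 t) = e^(−0.193×0.8870) = 0.8427; e^(−k_2 t) = e^(−0.738×0.8870) = 0.5196.
D = 2.500 × (0.8427 − 0.5196) + 1.02 × 0.5196 = 0.8076 + 0.5300 = 1.338 mg/L.
DO = C_s − D = 8.79 − 1.338 = 7.452 mg/L.

DO ≈ 7.45 mg/L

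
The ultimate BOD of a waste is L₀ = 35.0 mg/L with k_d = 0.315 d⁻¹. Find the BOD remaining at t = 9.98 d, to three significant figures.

L_t = L₀ e^(−k_d t) = 35.0 × e^(−0.315×9.98) = 35.0 × 0.04312 = 1.509 mg/L.

L ≈ 1.51 mg/L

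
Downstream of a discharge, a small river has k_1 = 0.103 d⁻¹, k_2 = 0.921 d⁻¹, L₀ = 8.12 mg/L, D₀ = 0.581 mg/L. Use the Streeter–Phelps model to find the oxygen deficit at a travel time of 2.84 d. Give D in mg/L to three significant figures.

k_1 L₀/(k_2−k_1) = 0.103×8.12/(0.921−0.103) = 0.8364/0.8180 = 1.022 mg/L.
e^(−k_1 t) = e^(−0.103×2.840) = 0.7464; e^(−k_2 t) = e^(−0.921×2.840) = 0.07312.
D = 1.022 × (0.7464 − 0.07312) + 0.581 × 0.07312 = 0.6884 + 0.04248 = 0.7309 mg/L.

D ≈ 0.731 mg/L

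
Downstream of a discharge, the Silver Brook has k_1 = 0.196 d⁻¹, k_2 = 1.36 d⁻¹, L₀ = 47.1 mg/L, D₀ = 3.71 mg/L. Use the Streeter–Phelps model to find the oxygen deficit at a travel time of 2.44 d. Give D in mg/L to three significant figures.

k_1 L₀/(k_2−k_1) = 0.196×47.1/(1.36−0.196) = 9.232/1.164 = 7.931 mg/L.
e^(−k_1 t) = e^(−0.196×2.440) = 0.6199; e^(−k_2 t) = e^(−1.36×2.440) = 0.03621.
D = 7.931 × (0.6199 − 0.03621) + 3.71 × 0.03621 = 4.629 + 0.1343 = 4.763 mg/L.

D ≈ 4.76 mg/L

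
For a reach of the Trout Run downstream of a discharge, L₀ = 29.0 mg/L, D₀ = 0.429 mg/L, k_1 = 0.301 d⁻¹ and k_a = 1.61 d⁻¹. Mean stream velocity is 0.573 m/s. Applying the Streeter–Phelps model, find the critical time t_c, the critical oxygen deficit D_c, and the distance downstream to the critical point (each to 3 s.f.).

With k_a/k_1 = 5.349 and 1 − D₀(k_a−k_1)/(k_1 L₀) = 0.9357,
t_c = ln(5.349 × 0.9357) / (1.61 − 0.301) = ln(5.005) / 1.309 = 1.610/1.309 = 1.230 d.
L(t_c) = L₀ e^(−k_1 t_c) = 29.0 × 0.6905 = 20.03 mg/L, and at the critical point k_a D_c = k_1 L, so D_c = (0.301/1.61) × 20.03 = 3.744 mg/L.
x_c = v t_c = 0.573 m/s × 1.230 d × 86400 s/d = 60910 m ≈ 60.9 km.

t_c ≈ 1.23 d; D_c ≈ 3.74 mg/L; x_c ≈ 60.9 km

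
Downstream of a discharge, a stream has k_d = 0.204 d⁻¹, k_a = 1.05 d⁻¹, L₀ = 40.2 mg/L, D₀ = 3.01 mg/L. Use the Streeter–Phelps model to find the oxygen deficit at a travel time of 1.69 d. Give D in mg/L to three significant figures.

D ≈ 5.73 mg/L

k_d L₀/(k_a−k_d) = 0.204×40.2/(1.05−0.204) = 8.201/0.8460 = 9.694 mg/L.
e^(−k_d t) = e^(−0.204×1.690) = 0.7084; e^(−k_a t) = e^(−1.05×1.690) = 0.1696.
D = 9.694 × (0.7084 − 0.1696) + 3.01 × 0.1696 = 5.223 + 0.5104 = 5.734 mg/L.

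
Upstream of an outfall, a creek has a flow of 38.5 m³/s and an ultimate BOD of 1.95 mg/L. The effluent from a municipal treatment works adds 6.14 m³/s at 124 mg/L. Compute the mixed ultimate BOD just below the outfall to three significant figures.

Flow-weighted mixing: C = (Q_r C_r + Q_w C_w)/(Q_r + Q_w)
= (38.5×1.95 + 6.14×124)/(38.5 + 6.14) = 836.4/44.64 = 18.74 mg/L.

18.7 mg/L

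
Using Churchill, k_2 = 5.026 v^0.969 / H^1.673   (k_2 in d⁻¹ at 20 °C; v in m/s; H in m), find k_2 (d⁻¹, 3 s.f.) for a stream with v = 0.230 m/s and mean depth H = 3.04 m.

k_2 = 5.026 × 0.230^0.969 / 3.04^1.673 = 5.026 × 0.2407 / 6.425 = 0.1883 d⁻¹.

k_2 ≈ 0.188 d⁻¹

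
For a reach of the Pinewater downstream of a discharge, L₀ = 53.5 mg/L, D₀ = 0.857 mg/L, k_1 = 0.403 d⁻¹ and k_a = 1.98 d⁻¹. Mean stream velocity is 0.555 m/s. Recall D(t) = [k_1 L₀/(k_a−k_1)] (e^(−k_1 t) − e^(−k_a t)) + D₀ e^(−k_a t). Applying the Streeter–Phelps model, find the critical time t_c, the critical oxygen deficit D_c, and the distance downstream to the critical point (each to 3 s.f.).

t_c ≈ 0.968 d; D_c ≈ 7.37 mg/L; x_c ≈ 46.4 km

At the critical point dD/dt = 0, so k_1 L₀ e^(−k_1 t) = k_a D. Substituting D(t) from the Streeter–Phelps equation and solving for t gives
t_c = ln[(k_a/k_1)(1 − D₀(k_a−k_1)/(k_1 L₀))] / (k_a−k_1).
Here k_a−k_1 = 1.577 d⁻¹ and 1 − D₀(k_a−k_1)/(k_1 L₀) = 1 − 0.857×1.577/(0.403×53.5) = 0.9373, so
t_c = ln(4.913 × 0.9373) / 1.577 = 1.527 / 1.577 = 0.9684 d.
L(t_c) = L₀ e^(−k_1 t_c) = 53.5 × 0.6769 = 36.21 mg/L, and at the critical point k_a D_c = k_1 L, so D_c = (0.403/1.98) × 36.21 = 7.371 mg/L.
x_c = v t_c = 0.555 m/s × 0.9684 d × 86400 s/d = 46440 m ≈ 46.4 km.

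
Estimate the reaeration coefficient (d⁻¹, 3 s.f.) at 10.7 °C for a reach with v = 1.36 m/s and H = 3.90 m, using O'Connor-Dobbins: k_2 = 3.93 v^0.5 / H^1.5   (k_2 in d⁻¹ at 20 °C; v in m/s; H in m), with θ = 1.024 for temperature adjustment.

k_2(20) = 3.93 × 1.36^0.5 / 3.90^1.5 = 3.93 × 1.166 / 7.702 = 0.5951 d⁻¹.
k_2(10.7) = 0.5951 × 1.024^(10.7−20) = 0.5951 × 0.8021 = 0.4773 d⁻¹.

k_2 ≈ 0.477 d⁻¹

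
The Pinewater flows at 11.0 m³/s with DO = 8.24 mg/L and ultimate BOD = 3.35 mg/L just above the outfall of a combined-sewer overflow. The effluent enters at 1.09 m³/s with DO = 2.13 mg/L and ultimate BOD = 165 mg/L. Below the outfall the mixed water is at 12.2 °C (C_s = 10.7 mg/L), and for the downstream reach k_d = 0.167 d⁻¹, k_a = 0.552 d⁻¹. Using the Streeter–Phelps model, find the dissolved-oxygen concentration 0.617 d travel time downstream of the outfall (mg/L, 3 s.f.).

DO ≈ 7.08 mg/L

Mixed DO = (11.0×8.24 + 1.09×2.13)/(11.0+1.09) = 92.96/12.09 = 7.689 mg/L.
Mixed L₀ = (11.0×3.35 + 1.09×165)/(12.09) = 216.7/12.09 = 17.92 mg/L.
Initial deficit D₀ = C_s − DO₀ = 10.7 − 7.689 = 3.011 mg/L.
D(0.617) = [0.167×17.92/(0.552−0.167)](e^(−0.167×0.617) − e^(−0.552×0.617)) + 3.011 e^(−0.552×0.617)
= 7.775 × (0.9021 − 0.7114) + 3.011 × 0.7114 = 3.625 mg/L.
DO = 10.7 − 3.625 = 7.075 mg/L.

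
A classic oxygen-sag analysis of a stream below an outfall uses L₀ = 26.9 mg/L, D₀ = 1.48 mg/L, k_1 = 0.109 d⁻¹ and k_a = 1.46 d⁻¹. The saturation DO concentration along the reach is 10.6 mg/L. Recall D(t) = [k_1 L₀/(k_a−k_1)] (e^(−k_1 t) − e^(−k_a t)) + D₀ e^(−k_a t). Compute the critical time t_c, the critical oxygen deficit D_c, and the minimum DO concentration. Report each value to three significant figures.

t_c = [1/(k_a−k_1)] ln[(k_a/k_1)(1 − D₀(k_a−k_1)/(k_1 L₀))]
= [1/(1.46−0.109)] ln[(1.46/0.109)(1 − 1.48×1.351/(0.109×26.9))]
= (1/1.351) ln[13.39 × 0.3181] = 0.7402 × ln(4.260) = 0.7402 × 1.449 = 1.073 d.
L(t_c) = L₀ e^(−k_1 t_c) = 26.9 × 0.8896 = 23.93 mg/L, and at the critical point k_a D_c = k_1 L, so D_c = (0.109/1.46) × 23.93 = 1.787 mg/L.
Minimum DO = C_s − D_c = 10.6 − 1.787 = 8.813 mg/L.

t_c ≈ 1.07 d; D_c ≈ 1.79 mg/L; min DO ≈ 8.81 mg/L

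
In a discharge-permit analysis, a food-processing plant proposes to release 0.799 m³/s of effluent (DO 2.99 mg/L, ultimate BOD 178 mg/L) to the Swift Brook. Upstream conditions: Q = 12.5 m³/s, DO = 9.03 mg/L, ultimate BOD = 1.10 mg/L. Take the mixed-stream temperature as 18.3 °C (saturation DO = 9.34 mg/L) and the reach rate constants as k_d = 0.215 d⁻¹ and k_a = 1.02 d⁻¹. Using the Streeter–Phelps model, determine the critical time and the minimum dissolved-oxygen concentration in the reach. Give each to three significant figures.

t_c ≈ 1.63 d; minimum DO ≈ 7.60 mg/L

Mixed DO = (12.5×9.03 + 0.799×2.99)/(12.5+0.799) = 115.3/13.30 = 8.667 mg/L.
Mixed L₀ = (12.5×1.10 + 0.799×178)/(13.30) = 156.0/13.30 = 11.73 mg/L.
Initial deficit D₀ = C_s − DO₀ = 9.34 − 8.667 = 0.6729 mg/L.
t_c = (1/0.8050) ln[(1.02/0.215)(1 − 0.6729×0.8050/(0.215×11.73))] = 1.242 × ln(3.725) = 1.634 d.
D_c = (0.215/1.02) × 11.73 × e^(−0.215×1.634) = 0.2108 × 11.73 × 0.7038 = 1.740 mg/L.
Minimum DO = 9.34 − 1.740 = 7.600 mg/L.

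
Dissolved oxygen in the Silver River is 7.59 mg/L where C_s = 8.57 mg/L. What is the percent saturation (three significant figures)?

% saturation = C/C_s × 100 = 7.59/8.57 × 100 = 88.6 %.

88.6 % saturation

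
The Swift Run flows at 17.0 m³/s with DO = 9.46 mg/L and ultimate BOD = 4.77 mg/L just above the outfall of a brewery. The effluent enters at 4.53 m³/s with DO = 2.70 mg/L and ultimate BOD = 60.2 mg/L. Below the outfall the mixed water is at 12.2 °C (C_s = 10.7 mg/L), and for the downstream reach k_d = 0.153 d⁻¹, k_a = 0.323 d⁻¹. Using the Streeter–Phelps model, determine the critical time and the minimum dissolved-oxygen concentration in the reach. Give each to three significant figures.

t_c ≈ 3.23 d; minimum DO ≈ 5.95 mg/L

Mixed DO = (17.0×9.46 + 4.53×2.70)/(17.0+4.53) = 173.1/21.53 = 8.038 mg/L.
Mixed L₀ = (17.0×4.77 + 4.53×60.2)/(21.53) = 353.8/21.53 = 16.43 mg/L.
Initial deficit D₀ = C_s − DO₀ = 10.7 − 8.038 = 2.662 mg/L.
t_c = (1/0.1700) ln[(0.323/0.153)(1 − 2.662×0.1700/(0.153×16.43))] = 5.882 × ln(1.731) = 3.228 d.
D_c = (0.153/0.323) × 16.43 × e^(−0.153×3.228) = 0.4737 × 16.43 × 0.6103 = 4.750 mg/L.
Minimum DO = 10.7 − 4.750 = 5.950 mg/L.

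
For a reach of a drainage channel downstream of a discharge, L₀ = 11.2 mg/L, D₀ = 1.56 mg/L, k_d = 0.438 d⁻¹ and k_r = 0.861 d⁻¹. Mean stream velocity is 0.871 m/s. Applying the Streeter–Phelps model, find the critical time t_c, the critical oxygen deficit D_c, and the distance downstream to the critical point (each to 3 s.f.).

t_c ≈ 1.26 d; D_c ≈ 3.29 mg/L; x_c ≈ 94.5 km

At the critical point dD/dt = 0, so k_d L₀ e^(−k_d t) = k_r D. Substituting D(t) from the Streeter–Phelps equation and solving for t gives
t_c = ln[(k_r/k_d)(1 − D₀(k_r−k_d)/(k_d L₀))] / (k_r−k_d).
Here k_r−k_d = 0.4230 d⁻¹ and 1 − D₀(k_r−k_d)/(k_d L₀) = 1 − 1.56×0.4230/(0.438×11.2) = 0.8655, so
t_c = ln(1.966 × 0.8655) / 0.4230 = 0.5314 / 0.4230 = 1.256 d.
D_c = (k_d/k_r) L₀ e^(−k_d t_c) = (0.438/0.861) × 11.2 × e^(−0.438×1.256) = 0.5087 × 11.2 × 0.5768 = 3.286 mg/L.
x_c = v t_c = 0.871 m/s × 1.256 d × 86400 s/d = 94540 m ≈ 94.5 km.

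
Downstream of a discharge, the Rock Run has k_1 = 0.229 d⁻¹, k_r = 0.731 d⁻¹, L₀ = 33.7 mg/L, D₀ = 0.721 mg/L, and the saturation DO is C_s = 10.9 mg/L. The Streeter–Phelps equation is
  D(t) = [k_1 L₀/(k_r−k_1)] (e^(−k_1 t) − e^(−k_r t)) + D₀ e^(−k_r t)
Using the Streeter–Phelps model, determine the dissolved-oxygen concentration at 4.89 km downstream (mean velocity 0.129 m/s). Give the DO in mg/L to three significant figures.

Travel time t = x/v = 4.89 km / (0.129 m/s) = 4890 m / 0.129 m/s = 37910 s = 0.4387 d.
k_1 L₀/(k_r−k_1) = 0.229×33.7/(0.731−0.229) = 7.717/0.5020 = 15.37 mg/L.
e^(−k_1 t) = e^(−0.229×0.4387) = 0.9044; e^(−k_r t) = e^(−0.731×0.4387) = 0.7256.
D = 15.37 × (0.9044 − 0.7256) + 0.721 × 0.7256 = 2.748 + 0.5232 = 3.272 mg/L.
DO = C_s − D = 10.9 − 3.272 = 7.628 mg/L.

DO ≈ 7.63 mg/L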